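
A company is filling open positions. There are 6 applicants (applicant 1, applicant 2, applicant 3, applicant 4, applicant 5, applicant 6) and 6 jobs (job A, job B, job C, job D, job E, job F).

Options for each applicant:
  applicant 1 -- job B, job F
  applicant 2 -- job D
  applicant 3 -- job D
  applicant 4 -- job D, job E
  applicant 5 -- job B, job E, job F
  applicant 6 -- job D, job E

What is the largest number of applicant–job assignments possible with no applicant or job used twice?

4

One maximum matching: applicant 1–job B, applicant 2–job D, applicant 4–job E, applicant 5–job F.
The set {applicant 2, applicant 3, applicant 4, applicant 6} has only 2 neighbours ({job D, job E}), so by Hall's theorem at most 4 of the 6 applicants can be matched.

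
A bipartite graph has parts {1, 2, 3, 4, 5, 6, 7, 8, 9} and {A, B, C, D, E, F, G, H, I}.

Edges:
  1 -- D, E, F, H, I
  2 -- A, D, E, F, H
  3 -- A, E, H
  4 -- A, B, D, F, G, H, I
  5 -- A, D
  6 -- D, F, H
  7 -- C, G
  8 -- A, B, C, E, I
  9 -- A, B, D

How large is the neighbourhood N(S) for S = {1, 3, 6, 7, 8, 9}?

9

The union of neighbours of {1, 3, 6, 7, 8, 9} is {A, B, C, D, E, F, G, H, I}, which has 9 elements.
Since |N(S)| = 9 ≥ |S| = 6, Hall's condition holds for this subset.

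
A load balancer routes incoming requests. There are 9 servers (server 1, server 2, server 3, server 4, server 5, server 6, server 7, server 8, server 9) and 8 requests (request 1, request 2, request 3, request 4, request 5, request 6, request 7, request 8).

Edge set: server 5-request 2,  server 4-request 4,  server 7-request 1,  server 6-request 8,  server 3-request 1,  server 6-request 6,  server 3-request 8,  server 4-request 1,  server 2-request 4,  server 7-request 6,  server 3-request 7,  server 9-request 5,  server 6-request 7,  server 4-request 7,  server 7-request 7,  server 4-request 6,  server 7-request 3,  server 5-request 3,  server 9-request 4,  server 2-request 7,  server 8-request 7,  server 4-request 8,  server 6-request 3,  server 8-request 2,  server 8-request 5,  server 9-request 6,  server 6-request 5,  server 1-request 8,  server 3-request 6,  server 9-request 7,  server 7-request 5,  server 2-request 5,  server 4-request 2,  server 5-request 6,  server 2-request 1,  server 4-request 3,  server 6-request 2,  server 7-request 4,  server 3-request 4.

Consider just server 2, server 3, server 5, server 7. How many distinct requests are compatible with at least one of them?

The union of neighbours of {server 2, server 3, server 5, server 7} is {request 1, request 2, request 3, request 4, request 5, request 6, request 7, request 8}, which has 8 elements.
Since |N(S)| = 8 ≥ |S| = 4, Hall's condition holds for this subset.

8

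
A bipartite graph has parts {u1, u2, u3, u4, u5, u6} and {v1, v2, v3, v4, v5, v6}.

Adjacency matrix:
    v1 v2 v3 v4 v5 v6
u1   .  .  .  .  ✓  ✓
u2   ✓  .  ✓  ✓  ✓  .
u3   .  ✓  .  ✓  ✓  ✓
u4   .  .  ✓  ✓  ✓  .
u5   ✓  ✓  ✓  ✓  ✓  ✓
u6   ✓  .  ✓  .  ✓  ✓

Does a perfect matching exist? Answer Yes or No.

Yes

One maximum matching: u1-v5, u2-v1, u3-v2, u4-v4, u5-v3, u6-v6.
All 6 left vertices are covered.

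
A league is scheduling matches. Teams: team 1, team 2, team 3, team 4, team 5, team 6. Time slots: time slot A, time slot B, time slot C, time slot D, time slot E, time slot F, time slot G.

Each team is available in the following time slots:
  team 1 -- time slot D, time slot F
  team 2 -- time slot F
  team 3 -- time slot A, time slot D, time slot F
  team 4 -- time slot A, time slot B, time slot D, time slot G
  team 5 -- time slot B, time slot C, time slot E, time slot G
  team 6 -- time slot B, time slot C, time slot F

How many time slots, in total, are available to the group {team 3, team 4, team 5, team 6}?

7

The union of neighbours of {team 3, team 4, team 5, team 6} is {time slot A, time slot B, time slot C, time slot D, time slot E, time slot F, time slot G}, which has 7 elements.
Since |N(S)| = 7 ≥ |S| = 4, Hall's condition holds for this subset.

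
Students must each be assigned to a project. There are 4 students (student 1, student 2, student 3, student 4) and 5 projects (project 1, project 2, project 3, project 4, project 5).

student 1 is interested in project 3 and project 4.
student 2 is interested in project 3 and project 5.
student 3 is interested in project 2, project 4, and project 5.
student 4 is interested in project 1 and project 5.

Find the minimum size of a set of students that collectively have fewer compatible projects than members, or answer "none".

none

A matching saturating every student exists, for instance student 1→project 3, student 2→project 5, student 3→project 4, student 4→project 1.
By Hall's marriage theorem, this means |N(S)| ≥ |S| for every subset S, so no violating subset exists.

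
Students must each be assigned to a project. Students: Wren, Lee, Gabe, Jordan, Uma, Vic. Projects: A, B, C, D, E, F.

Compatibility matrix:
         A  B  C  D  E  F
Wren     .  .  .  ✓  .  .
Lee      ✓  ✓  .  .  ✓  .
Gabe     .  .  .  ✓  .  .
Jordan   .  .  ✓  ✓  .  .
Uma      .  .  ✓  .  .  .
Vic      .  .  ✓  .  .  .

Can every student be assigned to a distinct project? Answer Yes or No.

The set {Wren, Gabe, Jordan, Uma, Vic} has only 2 neighbours ({C, D}), so by Hall's theorem at most 3 of the 6 students can be matched.
Hence no matching covers every student.

No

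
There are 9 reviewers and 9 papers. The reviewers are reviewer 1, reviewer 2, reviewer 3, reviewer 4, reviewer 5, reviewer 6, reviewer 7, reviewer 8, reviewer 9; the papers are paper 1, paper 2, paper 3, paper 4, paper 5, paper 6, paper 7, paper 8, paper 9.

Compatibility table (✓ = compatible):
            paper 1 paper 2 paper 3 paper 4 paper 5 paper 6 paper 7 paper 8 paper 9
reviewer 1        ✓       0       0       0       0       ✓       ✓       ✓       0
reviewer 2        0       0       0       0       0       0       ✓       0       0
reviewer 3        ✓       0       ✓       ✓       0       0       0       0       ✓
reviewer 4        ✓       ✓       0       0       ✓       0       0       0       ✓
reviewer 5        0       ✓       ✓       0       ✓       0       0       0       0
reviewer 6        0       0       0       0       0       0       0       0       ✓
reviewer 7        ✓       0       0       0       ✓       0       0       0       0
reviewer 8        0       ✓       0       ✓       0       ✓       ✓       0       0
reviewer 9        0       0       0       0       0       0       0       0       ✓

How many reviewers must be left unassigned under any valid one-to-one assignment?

1

For example, pair reviewer 1-paper 6, reviewer 2-paper 7, reviewer 3-paper 1, reviewer 4-paper 2, reviewer 5-paper 3, reviewer 6-paper 9, reviewer 7-paper 5, reviewer 8-paper 4.
The set {reviewer 6, reviewer 9} has only 1 neighbour ({paper 9}), so by Hall's theorem at most 8 of the 9 reviewers can be matched.
That matches 8 of the 9, leaving 1 unmatched; no matching can do better.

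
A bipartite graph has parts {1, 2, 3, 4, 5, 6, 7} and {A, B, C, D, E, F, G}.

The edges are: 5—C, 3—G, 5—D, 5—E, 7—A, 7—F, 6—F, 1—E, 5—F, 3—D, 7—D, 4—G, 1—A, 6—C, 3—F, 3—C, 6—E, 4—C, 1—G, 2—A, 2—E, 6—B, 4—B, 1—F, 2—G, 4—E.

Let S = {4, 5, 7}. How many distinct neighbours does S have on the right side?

7

The union of neighbours of {4, 5, 7} is {A, B, C, D, E, F, G}, which has 7 elements.
Since |N(S)| = 7 ≥ |S| = 3, Hall's condition holds for this subset.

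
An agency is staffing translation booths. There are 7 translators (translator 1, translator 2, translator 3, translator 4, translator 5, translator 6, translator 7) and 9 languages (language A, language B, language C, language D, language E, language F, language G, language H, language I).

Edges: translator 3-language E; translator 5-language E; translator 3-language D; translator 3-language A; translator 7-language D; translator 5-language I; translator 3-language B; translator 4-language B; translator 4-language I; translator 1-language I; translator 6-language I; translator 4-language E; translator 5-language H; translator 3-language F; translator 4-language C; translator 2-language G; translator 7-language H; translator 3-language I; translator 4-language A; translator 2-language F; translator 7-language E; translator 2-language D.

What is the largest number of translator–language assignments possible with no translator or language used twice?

One maximum matching: translator 1–language I, translator 2–language G, translator 3–language F, translator 4–language B, translator 5–language E, translator 7–language H.
The set {translator 1, translator 6} has only 1 neighbour ({language I}), so by Hall's theorem at most 6 of the 7 translators can be matched.

6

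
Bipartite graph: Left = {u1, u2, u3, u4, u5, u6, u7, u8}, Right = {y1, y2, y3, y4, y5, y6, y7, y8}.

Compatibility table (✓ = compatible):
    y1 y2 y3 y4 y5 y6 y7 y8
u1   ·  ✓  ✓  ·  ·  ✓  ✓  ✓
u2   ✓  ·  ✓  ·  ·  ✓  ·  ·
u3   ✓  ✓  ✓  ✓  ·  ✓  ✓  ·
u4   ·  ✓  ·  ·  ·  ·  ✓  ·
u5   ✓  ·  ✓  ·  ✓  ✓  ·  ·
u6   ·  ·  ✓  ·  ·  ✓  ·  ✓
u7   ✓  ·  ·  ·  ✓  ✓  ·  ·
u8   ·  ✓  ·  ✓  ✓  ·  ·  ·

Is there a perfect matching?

A valid assignment of size 8: u1→y6, u2→y3, u3→y4, u4→y7, u5→y1, u6→y8, u7→y5, u8→y2.
All 8 left vertices are covered.

Yes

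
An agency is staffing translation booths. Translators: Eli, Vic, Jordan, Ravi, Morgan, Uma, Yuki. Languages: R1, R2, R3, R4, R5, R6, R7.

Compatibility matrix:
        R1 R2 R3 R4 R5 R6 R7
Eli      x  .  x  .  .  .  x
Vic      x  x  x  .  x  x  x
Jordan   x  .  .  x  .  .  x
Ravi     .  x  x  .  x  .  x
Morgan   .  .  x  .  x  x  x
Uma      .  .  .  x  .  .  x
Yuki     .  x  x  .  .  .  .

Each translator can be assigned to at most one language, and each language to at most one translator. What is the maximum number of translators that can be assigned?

7

For example, pair Eli→R1, Vic→R2, Jordan→R4, Ravi→R5, Morgan→R6, Uma→R7, Yuki→R3.
This saturates every translator, so 7 is the maximum.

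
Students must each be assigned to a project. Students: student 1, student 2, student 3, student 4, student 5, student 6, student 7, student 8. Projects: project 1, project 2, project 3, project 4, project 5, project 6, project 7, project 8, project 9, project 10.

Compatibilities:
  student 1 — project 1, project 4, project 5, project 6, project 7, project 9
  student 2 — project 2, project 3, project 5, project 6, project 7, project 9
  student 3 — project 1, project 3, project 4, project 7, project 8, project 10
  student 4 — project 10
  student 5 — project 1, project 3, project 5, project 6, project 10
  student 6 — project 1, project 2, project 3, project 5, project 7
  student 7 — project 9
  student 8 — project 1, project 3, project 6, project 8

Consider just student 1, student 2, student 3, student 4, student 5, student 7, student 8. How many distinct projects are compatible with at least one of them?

The union of neighbours of {student 1, student 2, student 3, student 4, student 5, student 7, student 8} is {project 1, project 2, project 3, project 4, project 5, project 6, project 7, project 8, project 9, project 10}, which has 10 elements.
Since |N(S)| = 10 ≥ |S| = 7, Hall's condition holds for this subset.

10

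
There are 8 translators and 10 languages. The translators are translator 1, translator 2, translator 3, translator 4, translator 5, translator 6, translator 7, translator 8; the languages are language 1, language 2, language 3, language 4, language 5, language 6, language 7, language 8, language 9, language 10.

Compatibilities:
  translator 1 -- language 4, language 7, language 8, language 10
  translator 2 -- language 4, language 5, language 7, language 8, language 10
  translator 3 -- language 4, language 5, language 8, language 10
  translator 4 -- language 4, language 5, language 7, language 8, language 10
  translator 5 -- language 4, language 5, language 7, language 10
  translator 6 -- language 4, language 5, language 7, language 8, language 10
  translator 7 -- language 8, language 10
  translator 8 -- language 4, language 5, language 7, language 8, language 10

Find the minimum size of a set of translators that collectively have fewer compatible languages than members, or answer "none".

Take S = {translator 1, translator 2, translator 3, translator 4, translator 5, translator 6}. Its neighbourhood is {language 4, language 5, language 7, language 8, language 10}, so |N(S)| = 5 < |S| = 6.
Every subset of size less than 6 has at least as many neighbours as members, so 6 is the minimum.

6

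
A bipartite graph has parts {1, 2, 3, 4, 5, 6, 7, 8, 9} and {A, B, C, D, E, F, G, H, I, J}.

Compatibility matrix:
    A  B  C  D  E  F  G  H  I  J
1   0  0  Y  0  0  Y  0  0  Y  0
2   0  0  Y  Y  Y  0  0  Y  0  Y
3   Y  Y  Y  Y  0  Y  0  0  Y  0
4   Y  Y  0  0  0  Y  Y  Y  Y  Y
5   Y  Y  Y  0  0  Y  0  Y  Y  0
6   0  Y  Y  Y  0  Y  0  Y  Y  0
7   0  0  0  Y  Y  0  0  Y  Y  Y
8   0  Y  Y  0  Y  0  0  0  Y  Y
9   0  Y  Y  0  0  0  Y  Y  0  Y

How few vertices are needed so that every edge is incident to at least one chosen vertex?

{1, 2, 3, 4, 5, 6, 7, 8, 9} is a vertex cover of size 9: every edge has an endpoint in this set.
No smaller cover exists because 1–C, 2–D, 3–A, 4–G, 5–F, 6–B, 7–H, 8–E, 9–J is a matching of size 9, and a cover must include an endpoint of each of these disjoint edges (König's theorem).

9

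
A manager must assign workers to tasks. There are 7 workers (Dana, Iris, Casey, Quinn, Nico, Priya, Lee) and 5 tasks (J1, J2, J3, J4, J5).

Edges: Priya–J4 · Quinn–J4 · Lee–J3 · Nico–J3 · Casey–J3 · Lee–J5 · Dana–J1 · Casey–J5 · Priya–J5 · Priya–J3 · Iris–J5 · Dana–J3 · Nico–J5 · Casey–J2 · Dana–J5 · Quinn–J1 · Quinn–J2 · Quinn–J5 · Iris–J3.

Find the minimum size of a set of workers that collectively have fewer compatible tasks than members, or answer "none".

Take S = {Iris, Nico, Lee}. Its neighbourhood is {J3, J5}, so |N(S)| = 2 < |S| = 3.
Every subset of size less than 3 has at least as many neighbours as members, so 3 is the minimum.

3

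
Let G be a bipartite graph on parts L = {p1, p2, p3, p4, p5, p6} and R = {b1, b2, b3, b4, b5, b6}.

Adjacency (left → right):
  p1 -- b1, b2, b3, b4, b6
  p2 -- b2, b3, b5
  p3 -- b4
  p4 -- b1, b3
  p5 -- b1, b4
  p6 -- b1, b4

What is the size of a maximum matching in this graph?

For example, pair p1-b6, p2-b2, p3-b4, p4-b3, p5-b1.
The set {p3, p5, p6} has only 2 neighbours ({b1, b4}), so by Hall's theorem at most 5 of the 6 left vertices can be matched.

5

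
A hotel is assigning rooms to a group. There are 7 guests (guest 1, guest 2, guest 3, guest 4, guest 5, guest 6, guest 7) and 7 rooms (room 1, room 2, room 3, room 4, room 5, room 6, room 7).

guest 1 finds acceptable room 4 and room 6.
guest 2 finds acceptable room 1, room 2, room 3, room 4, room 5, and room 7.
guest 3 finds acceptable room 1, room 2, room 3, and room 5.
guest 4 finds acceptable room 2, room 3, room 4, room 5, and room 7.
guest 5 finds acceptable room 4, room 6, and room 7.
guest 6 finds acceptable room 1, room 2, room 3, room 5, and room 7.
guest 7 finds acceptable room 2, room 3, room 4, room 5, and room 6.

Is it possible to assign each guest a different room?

One maximum matching: guest 1–room 6, guest 2–room 5, guest 3–room 1, guest 4–room 3, guest 5–room 7, guest 6–room 2, guest 7–room 4.
Every guest is matched, so this is a perfect matching.

Yes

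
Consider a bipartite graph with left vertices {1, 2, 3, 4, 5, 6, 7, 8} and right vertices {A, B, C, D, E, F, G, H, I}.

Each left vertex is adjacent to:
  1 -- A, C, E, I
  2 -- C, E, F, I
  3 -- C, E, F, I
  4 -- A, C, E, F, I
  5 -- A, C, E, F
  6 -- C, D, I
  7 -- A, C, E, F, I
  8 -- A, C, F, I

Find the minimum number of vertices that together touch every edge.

6

The 6 edges 1–I, 2–F, 3–C, 4–A, 5–E, 6–D form a matching, so any vertex cover needs at least 6 vertices (one per matched edge).
Conversely {6, A, C, E, F, I} meets every edge and has exactly 6 vertices, so 6 is optimal.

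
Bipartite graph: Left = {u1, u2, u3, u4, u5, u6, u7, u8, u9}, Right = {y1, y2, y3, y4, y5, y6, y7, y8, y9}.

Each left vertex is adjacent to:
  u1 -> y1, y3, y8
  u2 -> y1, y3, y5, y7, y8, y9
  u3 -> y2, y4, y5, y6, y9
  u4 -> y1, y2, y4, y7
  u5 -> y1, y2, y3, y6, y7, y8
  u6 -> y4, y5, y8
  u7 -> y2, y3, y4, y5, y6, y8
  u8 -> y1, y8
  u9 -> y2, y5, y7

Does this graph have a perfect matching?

Yes

For example, pair u1–y3, u2–y9, u3–y6, u4–y1, u5–y2, u6–y5, u7–y4, u8–y8, u9–y7.
Every left vertex is matched, so this is a perfect matching.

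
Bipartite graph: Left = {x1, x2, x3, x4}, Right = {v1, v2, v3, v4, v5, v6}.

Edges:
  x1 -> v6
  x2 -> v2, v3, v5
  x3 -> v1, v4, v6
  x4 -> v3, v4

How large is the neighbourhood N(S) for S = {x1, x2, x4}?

The union of neighbours of {x1, x2, x4} is {v2, v3, v4, v5, v6}, which has 5 elements.
Since |N(S)| = 5 ≥ |S| = 3, Hall's condition holds for this subset.

5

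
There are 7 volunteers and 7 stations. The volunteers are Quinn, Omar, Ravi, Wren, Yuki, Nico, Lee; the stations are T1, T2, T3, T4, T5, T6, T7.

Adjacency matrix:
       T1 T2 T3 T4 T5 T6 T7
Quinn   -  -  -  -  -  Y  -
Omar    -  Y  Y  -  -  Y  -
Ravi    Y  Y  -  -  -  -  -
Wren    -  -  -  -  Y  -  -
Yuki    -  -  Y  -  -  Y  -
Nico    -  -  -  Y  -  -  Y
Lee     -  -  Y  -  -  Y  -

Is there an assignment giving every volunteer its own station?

No

The set {Quinn, Yuki, Lee} has only 2 neighbours ({T3, T6}), so by Hall's theorem at most 6 of the 7 volunteers can be matched.
Hence no matching covers every volunteer.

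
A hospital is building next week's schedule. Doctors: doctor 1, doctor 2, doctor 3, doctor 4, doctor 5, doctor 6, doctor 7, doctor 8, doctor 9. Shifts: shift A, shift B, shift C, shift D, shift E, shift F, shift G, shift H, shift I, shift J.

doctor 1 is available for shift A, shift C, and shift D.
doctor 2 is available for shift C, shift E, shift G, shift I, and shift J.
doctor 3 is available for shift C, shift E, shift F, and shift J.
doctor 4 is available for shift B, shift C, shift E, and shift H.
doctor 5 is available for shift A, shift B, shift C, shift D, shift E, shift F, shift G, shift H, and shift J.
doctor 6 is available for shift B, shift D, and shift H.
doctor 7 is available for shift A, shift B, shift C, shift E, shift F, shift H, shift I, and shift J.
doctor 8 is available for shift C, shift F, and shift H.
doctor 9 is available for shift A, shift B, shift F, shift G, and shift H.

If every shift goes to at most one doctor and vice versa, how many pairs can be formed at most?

A valid assignment of size 9: doctor 1–shift D, doctor 2–shift J, doctor 3–shift E, doctor 4–shift B, doctor 5–shift F, doctor 6–shift H, doctor 7–shift A, doctor 8–shift C, doctor 9–shift G.
All 9 doctors are matched, so no larger matching exists.

9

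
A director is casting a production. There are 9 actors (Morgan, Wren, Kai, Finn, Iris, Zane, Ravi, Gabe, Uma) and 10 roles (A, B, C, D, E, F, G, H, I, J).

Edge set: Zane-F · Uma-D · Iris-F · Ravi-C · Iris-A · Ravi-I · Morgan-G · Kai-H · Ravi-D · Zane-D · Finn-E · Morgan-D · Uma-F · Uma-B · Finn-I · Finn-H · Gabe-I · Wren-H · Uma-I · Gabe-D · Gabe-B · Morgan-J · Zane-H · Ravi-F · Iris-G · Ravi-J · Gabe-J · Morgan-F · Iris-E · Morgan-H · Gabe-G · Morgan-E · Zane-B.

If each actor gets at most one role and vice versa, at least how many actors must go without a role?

1

For example, pair Morgan-E, Wren-H, Finn-I, Iris-A, Zane-F, Ravi-J, Gabe-G, Uma-B.
The set {Wren, Kai} has only 1 neighbour ({H}), so by Hall's theorem at most 8 of the 9 actors can be matched.
That matches 8 of the 9, leaving 1 unmatched; no matching can do better.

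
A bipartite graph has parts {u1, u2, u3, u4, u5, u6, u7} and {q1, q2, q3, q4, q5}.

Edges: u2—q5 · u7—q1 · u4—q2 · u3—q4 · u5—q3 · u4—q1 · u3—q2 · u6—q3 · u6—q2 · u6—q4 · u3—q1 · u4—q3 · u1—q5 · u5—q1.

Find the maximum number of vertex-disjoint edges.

5

For example, pair u1–q5, u3–q4, u4–q3, u5–q1, u6–q2.
The set {u1, u2, u3, u4, u5, u6, u7} has only 5 neighbours ({q1, q2, q3, q4, q5}), so by Hall's theorem at most 5 of the 7 left vertices can be matched.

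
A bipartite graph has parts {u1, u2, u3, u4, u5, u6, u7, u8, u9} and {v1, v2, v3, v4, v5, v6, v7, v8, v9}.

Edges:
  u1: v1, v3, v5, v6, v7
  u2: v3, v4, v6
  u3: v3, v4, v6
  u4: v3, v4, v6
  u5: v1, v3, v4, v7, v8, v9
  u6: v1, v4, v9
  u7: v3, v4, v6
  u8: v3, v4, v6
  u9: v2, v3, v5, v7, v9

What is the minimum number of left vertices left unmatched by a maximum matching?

2

A valid assignment of size 7: u1–v5, u2–v3, u3–v4, u4–v6, u5–v8, u6–v1, u9–v2.
The set {u2, u3, u4, u7, u8} has only 3 neighbours ({v3, v4, v6}), so by Hall's theorem at most 7 of the 9 left vertices can be matched.
That matches 7 of the 9, leaving 2 unmatched; no matching can do better.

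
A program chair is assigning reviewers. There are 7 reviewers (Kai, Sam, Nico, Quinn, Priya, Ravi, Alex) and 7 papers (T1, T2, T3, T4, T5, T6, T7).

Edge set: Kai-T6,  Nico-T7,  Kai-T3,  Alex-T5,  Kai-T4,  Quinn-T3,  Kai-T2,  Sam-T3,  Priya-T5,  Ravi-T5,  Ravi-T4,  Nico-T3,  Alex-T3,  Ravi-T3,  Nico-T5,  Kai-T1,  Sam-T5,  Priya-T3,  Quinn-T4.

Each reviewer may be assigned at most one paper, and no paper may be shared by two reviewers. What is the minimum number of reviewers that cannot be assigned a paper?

One maximum matching: Kai–T6, Sam–T3, Nico–T7, Quinn–T4, Priya–T5.
The set {Sam, Quinn, Priya, Ravi, Alex} has only 3 neighbours ({T3, T4, T5}), so by Hall's theorem at most 5 of the 7 reviewers can be matched.
That matches 5 of the 7, leaving 2 unmatched; no matching can do better.

2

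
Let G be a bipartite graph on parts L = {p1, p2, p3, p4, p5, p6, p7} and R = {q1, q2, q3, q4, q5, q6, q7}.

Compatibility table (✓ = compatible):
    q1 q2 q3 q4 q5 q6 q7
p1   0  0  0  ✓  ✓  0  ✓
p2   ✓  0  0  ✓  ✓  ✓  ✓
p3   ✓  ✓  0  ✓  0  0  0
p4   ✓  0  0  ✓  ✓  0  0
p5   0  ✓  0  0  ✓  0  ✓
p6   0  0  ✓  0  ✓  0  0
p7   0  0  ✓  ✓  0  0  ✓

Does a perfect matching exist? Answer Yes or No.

Yes

A valid assignment of size 7: p1→q7, p2→q6, p3→q1, p4→q5, p5→q2, p6→q3, p7→q4.
All 7 left vertices are covered.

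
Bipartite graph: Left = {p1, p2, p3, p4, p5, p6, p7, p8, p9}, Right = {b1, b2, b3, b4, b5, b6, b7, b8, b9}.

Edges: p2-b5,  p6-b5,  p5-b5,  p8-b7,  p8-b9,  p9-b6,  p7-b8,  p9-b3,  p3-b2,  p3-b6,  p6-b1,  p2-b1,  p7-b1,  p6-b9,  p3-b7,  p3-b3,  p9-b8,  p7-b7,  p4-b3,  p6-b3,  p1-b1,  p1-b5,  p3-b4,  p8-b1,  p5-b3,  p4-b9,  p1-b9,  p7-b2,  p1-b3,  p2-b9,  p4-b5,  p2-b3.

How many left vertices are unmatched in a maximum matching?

A valid assignment of size 8: p1-b1, p2-b9, p3-b6, p4-b5, p5-b3, p7-b2, p8-b7, p9-b8.
The set {p1, p2, p4, p5, p6} has only 4 neighbours ({b1, b3, b5, b9}), so by Hall's theorem at most 8 of the 9 left vertices can be matched.
That matches 8 of the 9, leaving 1 unmatched; no matching can do better.

1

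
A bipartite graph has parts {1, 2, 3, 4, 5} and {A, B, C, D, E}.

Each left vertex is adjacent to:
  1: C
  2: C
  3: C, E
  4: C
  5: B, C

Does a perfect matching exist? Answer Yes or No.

The set {1, 2, 4} has only 1 neighbour ({C}), so by Hall's theorem at most 3 of the 5 left vertices can be matched.
Hence no matching covers every left vertex.

No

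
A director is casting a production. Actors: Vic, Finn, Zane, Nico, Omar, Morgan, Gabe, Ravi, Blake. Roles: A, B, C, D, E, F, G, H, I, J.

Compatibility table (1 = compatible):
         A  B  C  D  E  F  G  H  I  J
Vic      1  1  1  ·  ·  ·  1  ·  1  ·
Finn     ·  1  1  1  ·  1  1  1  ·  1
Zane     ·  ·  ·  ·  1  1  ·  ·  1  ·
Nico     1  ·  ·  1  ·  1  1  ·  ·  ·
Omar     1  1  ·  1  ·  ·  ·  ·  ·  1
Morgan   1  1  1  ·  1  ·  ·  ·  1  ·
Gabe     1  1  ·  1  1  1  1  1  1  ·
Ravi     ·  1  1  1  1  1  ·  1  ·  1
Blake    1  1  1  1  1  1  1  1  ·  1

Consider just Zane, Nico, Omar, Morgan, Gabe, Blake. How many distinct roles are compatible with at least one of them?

The union of neighbours of {Zane, Nico, Omar, Morgan, Gabe, Blake} is {A, B, C, D, E, F, G, H, I, J}, which has 10 elements.
Since |N(S)| = 10 ≥ |S| = 6, Hall's condition holds for this subset.

10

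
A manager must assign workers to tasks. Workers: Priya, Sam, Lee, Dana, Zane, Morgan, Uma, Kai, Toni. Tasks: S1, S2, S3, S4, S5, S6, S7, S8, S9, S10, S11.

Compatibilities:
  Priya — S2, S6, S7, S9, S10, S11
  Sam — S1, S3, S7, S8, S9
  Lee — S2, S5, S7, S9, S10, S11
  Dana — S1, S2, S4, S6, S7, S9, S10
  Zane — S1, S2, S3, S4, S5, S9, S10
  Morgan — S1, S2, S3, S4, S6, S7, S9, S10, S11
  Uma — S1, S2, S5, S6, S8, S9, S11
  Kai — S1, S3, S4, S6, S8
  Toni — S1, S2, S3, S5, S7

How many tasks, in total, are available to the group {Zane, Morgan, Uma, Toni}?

11

The union of neighbours of {Zane, Morgan, Uma, Toni} is {S1, S2, S3, S4, S5, S6, S7, S8, S9, S10, S11}, which has 11 elements.
Since |N(S)| = 11 ≥ |S| = 4, Hall's condition holds for this subset.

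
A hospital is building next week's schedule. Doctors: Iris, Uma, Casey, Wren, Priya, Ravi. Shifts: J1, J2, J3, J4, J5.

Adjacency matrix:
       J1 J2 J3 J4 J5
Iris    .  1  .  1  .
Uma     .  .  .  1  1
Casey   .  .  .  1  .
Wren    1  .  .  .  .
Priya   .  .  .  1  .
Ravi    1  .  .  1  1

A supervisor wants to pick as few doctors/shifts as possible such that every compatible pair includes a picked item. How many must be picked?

{Iris, J1, J4, J5} is a vertex cover of size 4: every edge has an endpoint in this set.
No smaller cover exists because Iris–J2, Uma–J5, Casey–J4, Wren–J1 is a matching of size 4, and a cover must include an endpoint of each of these disjoint edges (König's theorem).

4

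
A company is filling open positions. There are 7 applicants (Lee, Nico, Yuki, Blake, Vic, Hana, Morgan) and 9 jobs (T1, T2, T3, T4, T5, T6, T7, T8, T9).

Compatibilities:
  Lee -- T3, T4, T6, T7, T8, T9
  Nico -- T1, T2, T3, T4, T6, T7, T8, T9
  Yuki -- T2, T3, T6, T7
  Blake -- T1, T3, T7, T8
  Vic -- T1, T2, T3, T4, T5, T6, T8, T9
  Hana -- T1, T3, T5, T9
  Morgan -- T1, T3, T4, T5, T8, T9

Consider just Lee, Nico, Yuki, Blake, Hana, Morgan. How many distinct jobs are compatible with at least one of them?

9

The union of neighbours of {Lee, Nico, Yuki, Blake, Hana, Morgan} is {T1, T2, T3, T4, T5, T6, T7, T8, T9}, which has 9 elements.
Since |N(S)| = 9 ≥ |S| = 6, Hall's condition holds for this subset.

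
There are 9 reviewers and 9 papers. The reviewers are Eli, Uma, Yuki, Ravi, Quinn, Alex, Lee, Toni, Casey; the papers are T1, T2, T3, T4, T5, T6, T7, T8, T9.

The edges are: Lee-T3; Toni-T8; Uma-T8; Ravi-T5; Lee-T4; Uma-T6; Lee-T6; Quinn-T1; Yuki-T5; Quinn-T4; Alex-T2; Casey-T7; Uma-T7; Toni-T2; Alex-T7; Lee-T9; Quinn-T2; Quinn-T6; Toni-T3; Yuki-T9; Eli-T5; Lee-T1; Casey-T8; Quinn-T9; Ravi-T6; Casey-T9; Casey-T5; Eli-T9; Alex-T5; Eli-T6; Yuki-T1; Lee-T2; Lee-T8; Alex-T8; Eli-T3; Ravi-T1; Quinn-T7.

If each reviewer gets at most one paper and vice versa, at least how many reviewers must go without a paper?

0

For example, pair Eli→T6, Uma→T7, Yuki→T5, Ravi→T1, Quinn→T4, Alex→T8, Lee→T3, Toni→T2, Casey→T9.
This saturates every reviewer, so 9 is the maximum.
That matches 9 of the 9, leaving 0 unmatched; no matching can do better.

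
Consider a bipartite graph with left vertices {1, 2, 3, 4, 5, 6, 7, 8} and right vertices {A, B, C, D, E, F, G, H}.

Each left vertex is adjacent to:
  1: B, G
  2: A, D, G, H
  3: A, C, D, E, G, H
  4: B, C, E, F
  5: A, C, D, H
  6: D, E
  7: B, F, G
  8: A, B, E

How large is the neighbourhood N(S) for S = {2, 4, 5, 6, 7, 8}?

8

The union of neighbours of {2, 4, 5, 6, 7, 8} is {A, B, C, D, E, F, G, H}, which has 8 elements.
Since |N(S)| = 8 ≥ |S| = 6, Hall's condition holds for this subset.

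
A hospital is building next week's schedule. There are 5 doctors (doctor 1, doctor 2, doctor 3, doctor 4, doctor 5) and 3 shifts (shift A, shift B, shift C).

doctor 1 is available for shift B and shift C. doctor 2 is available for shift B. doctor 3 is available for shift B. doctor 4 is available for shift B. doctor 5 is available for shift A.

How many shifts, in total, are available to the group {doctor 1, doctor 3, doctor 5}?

3

The union of neighbours of {doctor 1, doctor 3, doctor 5} is {shift A, shift B, shift C}, which has 3 elements.
Since |N(S)| = 3 ≥ |S| = 3, Hall's condition holds for this subset.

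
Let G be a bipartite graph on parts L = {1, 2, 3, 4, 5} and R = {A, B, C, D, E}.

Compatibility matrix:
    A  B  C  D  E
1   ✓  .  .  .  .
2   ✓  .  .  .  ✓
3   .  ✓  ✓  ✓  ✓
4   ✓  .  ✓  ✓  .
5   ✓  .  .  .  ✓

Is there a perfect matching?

The set {1, 2, 5} has only 2 neighbours ({A, E}), so by Hall's theorem at most 4 of the 5 left vertices can be matched.
Hence no matching covers every left vertex.

No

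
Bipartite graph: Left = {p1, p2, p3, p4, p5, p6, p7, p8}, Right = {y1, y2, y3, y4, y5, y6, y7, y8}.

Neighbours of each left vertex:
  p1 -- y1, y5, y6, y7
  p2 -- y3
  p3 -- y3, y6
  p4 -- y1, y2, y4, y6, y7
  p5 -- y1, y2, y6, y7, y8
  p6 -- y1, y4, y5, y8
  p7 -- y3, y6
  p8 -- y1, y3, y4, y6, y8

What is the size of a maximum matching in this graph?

One maximum matching: p1–y5, p2–y3, p3–y6, p4–y7, p5–y2, p6–y4, p8–y1.
The set {p2, p3, p7} has only 2 neighbours ({y3, y6}), so by Hall's theorem at most 7 of the 8 left vertices can be matched.

7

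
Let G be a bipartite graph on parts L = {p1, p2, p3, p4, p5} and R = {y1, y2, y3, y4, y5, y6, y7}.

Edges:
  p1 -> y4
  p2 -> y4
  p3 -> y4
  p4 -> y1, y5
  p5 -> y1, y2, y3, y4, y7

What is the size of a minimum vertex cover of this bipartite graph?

A maximum matching has 3 edges (e.g. p1–y4, p4–y1, p5–y7).
By König's theorem the minimum vertex cover has the same size. One such cover is {p4, p5, y4}.

3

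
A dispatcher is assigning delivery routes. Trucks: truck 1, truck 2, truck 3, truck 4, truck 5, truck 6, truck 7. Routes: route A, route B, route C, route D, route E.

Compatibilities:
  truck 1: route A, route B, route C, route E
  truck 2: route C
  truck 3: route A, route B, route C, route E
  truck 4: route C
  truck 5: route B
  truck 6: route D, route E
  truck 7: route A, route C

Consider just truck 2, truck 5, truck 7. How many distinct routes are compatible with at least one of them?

The union of neighbours of {truck 2, truck 5, truck 7} is {route A, route B, route C}, which has 3 elements.
Since |N(S)| = 3 ≥ |S| = 3, Hall's condition holds for this subset.

3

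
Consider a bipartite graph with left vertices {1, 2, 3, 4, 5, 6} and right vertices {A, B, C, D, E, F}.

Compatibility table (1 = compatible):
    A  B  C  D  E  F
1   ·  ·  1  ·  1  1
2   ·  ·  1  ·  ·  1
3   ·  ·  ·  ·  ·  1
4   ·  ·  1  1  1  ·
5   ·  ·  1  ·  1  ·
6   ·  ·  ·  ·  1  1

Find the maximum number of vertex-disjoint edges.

4

A valid assignment of size 4: 1–E, 2–C, 3–F, 4–D.
The set {1, 2, 3, 5, 6} has only 3 neighbours ({C, E, F}), so by Hall's theorem at most 4 of the 6 left vertices can be matched.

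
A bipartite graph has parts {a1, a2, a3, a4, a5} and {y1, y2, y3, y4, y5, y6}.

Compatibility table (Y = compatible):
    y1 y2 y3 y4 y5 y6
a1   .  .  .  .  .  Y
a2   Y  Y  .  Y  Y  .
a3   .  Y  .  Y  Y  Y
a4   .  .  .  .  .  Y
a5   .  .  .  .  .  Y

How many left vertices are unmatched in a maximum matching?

2

A valid assignment of size 3: a1-y6, a2-y1, a3-y2.
The set {a1, a4, a5} has only 1 neighbour ({y6}), so by Hall's theorem at most 3 of the 5 left vertices can be matched.
That matches 3 of the 5, leaving 2 unmatched; no matching can do better.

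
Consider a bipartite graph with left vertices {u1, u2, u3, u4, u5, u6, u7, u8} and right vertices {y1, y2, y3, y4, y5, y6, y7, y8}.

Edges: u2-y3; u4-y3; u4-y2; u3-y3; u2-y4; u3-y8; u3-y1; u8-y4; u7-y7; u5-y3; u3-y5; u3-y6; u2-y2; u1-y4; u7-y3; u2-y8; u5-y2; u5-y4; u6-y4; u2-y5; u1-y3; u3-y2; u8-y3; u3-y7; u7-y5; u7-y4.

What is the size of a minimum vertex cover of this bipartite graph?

6

A maximum matching has 6 edges (e.g. u1–y4, u2–y8, u3–y6, u4–y2, u5–y3, u7–y5).
By König's theorem the minimum vertex cover has the same size. One such cover is {u2, u3, u7, y2, y3, y4}.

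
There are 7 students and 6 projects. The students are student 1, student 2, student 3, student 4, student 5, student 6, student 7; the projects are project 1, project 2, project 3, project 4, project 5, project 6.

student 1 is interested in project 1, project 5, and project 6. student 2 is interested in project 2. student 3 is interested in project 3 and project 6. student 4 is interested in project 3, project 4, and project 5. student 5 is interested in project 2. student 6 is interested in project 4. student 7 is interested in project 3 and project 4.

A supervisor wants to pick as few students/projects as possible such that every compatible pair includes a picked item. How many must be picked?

The 6 edges student 1–project 1, student 2–project 2, student 3–project 6, student 4–project 5, student 6–project 4, student 7–project 3 form a matching, so any vertex cover needs at least 6 vertices (one per matched edge).
Conversely {student 1, student 3, student 4, student 6, student 7, project 2} meets every edge and has exactly 6 vertices, so 6 is optimal.

6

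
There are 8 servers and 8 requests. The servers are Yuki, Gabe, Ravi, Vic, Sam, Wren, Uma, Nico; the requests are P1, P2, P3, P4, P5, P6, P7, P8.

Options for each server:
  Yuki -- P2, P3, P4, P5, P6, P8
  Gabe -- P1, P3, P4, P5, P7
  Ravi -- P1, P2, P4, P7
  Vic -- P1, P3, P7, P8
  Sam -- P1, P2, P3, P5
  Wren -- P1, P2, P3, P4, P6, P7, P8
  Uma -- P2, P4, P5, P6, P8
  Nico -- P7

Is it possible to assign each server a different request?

One maximum matching: Yuki→P2, Gabe→P3, Ravi→P4, Vic→P8, Sam→P5, Wren→P1, Uma→P6, Nico→P7.
Every server is matched, so this is a perfect matching.

Yes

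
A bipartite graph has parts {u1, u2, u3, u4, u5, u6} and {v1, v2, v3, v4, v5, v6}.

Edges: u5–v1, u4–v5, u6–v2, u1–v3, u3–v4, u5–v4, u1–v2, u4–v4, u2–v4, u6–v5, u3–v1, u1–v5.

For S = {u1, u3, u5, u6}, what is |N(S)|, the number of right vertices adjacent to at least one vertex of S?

The union of neighbours of {u1, u3, u5, u6} is {v1, v2, v3, v4, v5}, which has 5 elements.
Since |N(S)| = 5 ≥ |S| = 4, Hall's condition holds for this subset.

5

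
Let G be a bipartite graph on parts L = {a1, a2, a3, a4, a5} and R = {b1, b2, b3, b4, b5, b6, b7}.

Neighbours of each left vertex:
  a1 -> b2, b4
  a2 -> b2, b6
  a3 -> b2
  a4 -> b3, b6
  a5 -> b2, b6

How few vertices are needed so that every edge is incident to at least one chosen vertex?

{a1, a4, b2, b6} is a vertex cover of size 4: every edge has an endpoint in this set.
No smaller cover exists because a1–b4, a2–b6, a3–b2, a4–b3 is a matching of size 4, and a cover must include an endpoint of each of these disjoint edges (König's theorem).

4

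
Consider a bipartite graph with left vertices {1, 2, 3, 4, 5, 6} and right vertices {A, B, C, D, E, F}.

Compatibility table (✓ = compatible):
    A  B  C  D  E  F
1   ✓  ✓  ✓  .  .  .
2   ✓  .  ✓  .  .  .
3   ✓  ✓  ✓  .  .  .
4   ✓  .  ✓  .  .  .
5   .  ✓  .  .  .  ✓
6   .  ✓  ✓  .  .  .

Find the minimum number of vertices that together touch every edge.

4

{5, A, B, C} is a vertex cover of size 4: every edge has an endpoint in this set.
No smaller cover exists because 1–C, 2–A, 3–B, 5–F is a matching of size 4, and a cover must include an endpoint of each of these disjoint edges (König's theorem).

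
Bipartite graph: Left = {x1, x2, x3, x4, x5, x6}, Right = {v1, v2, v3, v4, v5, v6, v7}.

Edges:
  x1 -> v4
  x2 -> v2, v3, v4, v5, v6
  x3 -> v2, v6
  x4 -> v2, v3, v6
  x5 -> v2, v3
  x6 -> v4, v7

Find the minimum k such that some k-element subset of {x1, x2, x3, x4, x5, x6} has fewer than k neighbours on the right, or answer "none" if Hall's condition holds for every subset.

A matching saturating every left vertex exists, for instance x1→v4, x2→v5, x3→v6, x4→v3, x5→v2, x6→v7.
By Hall's marriage theorem, this means |N(S)| ≥ |S| for every subset S, so no violating subset exists.

none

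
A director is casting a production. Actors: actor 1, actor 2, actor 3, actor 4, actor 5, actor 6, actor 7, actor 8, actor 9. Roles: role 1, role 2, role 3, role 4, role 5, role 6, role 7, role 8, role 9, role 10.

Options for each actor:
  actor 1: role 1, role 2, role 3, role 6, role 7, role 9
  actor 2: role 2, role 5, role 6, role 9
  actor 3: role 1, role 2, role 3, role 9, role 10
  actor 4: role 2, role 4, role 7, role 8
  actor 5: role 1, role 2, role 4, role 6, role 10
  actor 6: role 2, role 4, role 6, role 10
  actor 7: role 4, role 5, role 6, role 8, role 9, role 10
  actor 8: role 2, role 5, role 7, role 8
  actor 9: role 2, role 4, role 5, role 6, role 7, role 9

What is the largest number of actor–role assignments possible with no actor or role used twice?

9

For example, pair actor 1–role 3, actor 2–role 2, actor 3–role 1, actor 4–role 8, actor 5–role 6, actor 6–role 10, actor 7–role 9, actor 8–role 5, actor 9–role 7.
All 9 actors are matched, so no larger matching exists.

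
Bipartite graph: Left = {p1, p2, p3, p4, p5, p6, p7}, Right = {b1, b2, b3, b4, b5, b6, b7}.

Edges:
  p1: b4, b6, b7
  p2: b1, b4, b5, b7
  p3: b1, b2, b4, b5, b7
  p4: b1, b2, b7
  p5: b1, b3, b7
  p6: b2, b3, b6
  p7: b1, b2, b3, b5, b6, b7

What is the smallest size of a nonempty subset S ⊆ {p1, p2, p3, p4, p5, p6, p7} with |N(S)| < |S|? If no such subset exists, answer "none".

none

A matching saturating every left vertex exists, for instance p1→b4, p2→b5, p3→b1, p4→b2, p5→b3, p6→b6, p7→b7.
By Hall's marriage theorem, this means |N(S)| ≥ |S| for every subset S, so no violating subset exists.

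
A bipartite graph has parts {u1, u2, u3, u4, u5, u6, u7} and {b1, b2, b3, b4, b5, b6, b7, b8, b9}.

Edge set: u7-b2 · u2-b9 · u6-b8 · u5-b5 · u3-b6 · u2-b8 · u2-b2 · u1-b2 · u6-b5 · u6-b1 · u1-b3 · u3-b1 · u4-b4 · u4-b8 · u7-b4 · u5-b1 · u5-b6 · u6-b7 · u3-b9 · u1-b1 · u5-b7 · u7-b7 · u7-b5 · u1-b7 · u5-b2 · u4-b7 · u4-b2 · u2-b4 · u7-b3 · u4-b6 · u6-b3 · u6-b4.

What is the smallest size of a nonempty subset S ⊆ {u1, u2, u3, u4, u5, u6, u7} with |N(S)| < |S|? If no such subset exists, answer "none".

A matching saturating every left vertex exists, for instance u1→b3, u2→b8, u3→b9, u4→b6, u5→b5, u6→b1, u7→b7.
By Hall's marriage theorem, this means |N(S)| ≥ |S| for every subset S, so no violating subset exists.

none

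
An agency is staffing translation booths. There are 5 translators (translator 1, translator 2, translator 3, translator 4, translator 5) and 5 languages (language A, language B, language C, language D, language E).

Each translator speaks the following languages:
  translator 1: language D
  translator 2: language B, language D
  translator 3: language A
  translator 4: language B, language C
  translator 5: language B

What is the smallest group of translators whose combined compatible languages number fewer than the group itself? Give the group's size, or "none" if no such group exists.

Take S = {translator 1, translator 2, translator 5}. Its neighbourhood is {language B, language D}, so |N(S)| = 2 < |S| = 3.
Every subset of size less than 3 has at least as many neighbours as members, so 3 is the minimum.

3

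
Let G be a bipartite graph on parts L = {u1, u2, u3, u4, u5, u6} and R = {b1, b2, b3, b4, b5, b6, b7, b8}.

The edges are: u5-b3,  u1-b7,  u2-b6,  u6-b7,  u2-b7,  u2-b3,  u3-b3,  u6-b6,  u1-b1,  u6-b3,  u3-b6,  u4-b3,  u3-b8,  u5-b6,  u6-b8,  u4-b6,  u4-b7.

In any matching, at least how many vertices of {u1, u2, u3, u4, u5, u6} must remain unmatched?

One maximum matching: u1→b1, u2→b7, u3→b8, u4→b6, u5→b3.
The set {u2, u3, u4, u5, u6} has only 4 neighbours ({b3, b6, b7, b8}), so by Hall's theorem at most 5 of the 6 left vertices can be matched.
That matches 5 of the 6, leaving 1 unmatched; no matching can do better.

1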